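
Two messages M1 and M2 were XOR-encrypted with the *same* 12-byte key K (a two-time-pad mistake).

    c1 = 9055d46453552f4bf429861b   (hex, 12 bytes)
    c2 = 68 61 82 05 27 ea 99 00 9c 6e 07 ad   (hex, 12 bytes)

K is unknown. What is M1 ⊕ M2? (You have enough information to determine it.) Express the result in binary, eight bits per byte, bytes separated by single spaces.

11111000 00110100 01010110 01100001 01110100 10111111 10110110 01001011 01101000 01000111 10000001 10110110

c1 ⊕ c2 = (M1 ⊕ K) ⊕ (M2 ⊕ K) = M1 ⊕ M2 — the shared key cancels under XOR.
90 XOR 68 = f8
55 XOR 61 = 34
d4 XOR 82 = 56
64 XOR 05 = 61
53 XOR 27 = 74
55 XOR ea = bf
2f XOR 99 = b6
4b XOR 00 = 4b
f4 XOR 9c = 68
29 XOR 6e = 47
86 XOR 07 = 81
1b XOR ad = b6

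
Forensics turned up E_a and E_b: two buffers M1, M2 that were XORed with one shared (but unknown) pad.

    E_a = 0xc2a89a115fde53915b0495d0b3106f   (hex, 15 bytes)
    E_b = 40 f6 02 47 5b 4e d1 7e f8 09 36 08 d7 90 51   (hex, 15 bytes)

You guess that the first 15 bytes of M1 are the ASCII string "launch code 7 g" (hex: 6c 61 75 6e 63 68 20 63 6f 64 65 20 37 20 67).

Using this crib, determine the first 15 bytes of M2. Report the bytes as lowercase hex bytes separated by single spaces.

First, E_a ⊕ E_b = (M1 ⊕ K) ⊕ (M2 ⊕ K) = M1 ⊕ M2, so the key drops out. Then M2 = (M1 ⊕ M2) ⊕ M1 over the first 15 bytes.
byte 0: (c2 xor 40) xor 6c = 82 xor 6c = ee
byte 1: (a8 xor f6) xor 61 = 5e xor 61 = 3f
byte 2: (9a xor 02) xor 75 = 98 xor 75 = ed
byte 3: (11 xor 47) xor 6e = 56 xor 6e = 38
byte 4: (5f xor 5b) xor 63 = 04 xor 63 = 67
byte 5: (de xor 4e) xor 68 = 90 xor 68 = f8
byte 6: (53 xor d1) xor 20 = 82 xor 20 = a2
byte 7: (91 xor 7e) xor 63 = ef xor 63 = 8c
byte 8: (5b xor f8) xor 6f = a3 xor 6f = cc
byte 9: (04 xor 09) xor 64 = 0d xor 64 = 69
byte 10: (95 xor 36) xor 65 = a3 xor 65 = c6
byte 11: (d0 xor 08) xor 20 = d8 xor 20 = f8
byte 12: (b3 xor d7) xor 37 = 64 xor 37 = 53
byte 13: (10 xor 90) xor 20 = 80 xor 20 = a0
byte 14: (6f xor 51) xor 67 = 3e xor 67 = 59

ee 3f ed 38 67 f8 a2 8c cc 69 c6 f8 53 a0 59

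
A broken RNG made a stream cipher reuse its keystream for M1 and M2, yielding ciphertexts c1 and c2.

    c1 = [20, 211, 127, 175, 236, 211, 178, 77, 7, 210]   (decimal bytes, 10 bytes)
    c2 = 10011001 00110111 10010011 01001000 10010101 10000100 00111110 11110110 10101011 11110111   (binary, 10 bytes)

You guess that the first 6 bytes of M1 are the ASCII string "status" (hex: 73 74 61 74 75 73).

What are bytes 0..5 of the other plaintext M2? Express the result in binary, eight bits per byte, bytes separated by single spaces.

First, c1 ⊕ c2 = (M1 ⊕ K) ⊕ (M2 ⊕ K) = M1 ⊕ M2, so the key drops out. Then M2 = (M1 ⊕ M2) ⊕ M1 over the first 6 bytes.
byte 0: (14 ⊕ 99) ⊕ 73 = 8d ⊕ 73 = fe
byte 1: (d3 ⊕ 37) ⊕ 74 = e4 ⊕ 74 = 90
byte 2: (7f ⊕ 93) ⊕ 61 = ec ⊕ 61 = 8d
byte 3: (af ⊕ 48) ⊕ 74 = e7 ⊕ 74 = 93
byte 4: (ec ⊕ 95) ⊕ 75 = 79 ⊕ 75 = 0c
byte 5: (d3 ⊕ 84) ⊕ 73 = 57 ⊕ 73 = 24

11111110 10010000 10001101 10010011 00001100 00100100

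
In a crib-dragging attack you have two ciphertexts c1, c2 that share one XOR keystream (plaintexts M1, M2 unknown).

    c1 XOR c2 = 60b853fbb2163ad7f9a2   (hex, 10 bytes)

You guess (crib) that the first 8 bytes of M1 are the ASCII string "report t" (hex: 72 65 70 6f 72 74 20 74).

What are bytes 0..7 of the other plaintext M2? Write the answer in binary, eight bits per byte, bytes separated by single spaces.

00010010 11011101 00100011 10010100 11000000 01100010 00011010 10100011

Since c1 ⊕ c2 = M1 ⊕ M2, XORing with the guessed M1 bytes yields the corresponding M2 bytes: M2 = (c1 ⊕ c2) ⊕ M1.
60 xor 72 = 12
b8 xor 65 = dd
53 xor 70 = 23
fb xor 6f = 94
b2 xor 72 = c0
16 xor 74 = 62
3a xor 20 = 1a
d7 xor 74 = a3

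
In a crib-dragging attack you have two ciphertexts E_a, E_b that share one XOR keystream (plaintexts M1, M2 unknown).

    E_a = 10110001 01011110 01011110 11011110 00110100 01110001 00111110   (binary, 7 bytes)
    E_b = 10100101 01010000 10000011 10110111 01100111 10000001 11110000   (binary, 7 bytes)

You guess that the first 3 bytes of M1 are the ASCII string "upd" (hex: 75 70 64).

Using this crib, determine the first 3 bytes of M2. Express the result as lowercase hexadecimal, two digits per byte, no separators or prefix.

First, E_a ⊕ E_b = (M1 ⊕ K) ⊕ (M2 ⊕ K) = M1 ⊕ M2, so the key drops out. Then M2 = (M1 ⊕ M2) ⊕ M1 over the first 3 bytes.
byte 0: (b1 ⊕ a5) ⊕ 75 = 14 ⊕ 75 = 61
byte 1: (5e ⊕ 50) ⊕ 70 = 0e ⊕ 70 = 7e
byte 2: (5e ⊕ 83) ⊕ 64 = dd ⊕ 64 = b9

617eb9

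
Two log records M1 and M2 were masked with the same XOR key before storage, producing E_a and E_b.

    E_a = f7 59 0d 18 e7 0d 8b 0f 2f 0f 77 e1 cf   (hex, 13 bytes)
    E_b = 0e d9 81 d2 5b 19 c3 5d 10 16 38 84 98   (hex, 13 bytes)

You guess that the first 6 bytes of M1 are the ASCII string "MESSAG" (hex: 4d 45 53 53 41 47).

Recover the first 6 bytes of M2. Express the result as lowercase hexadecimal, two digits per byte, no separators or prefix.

b4c5df99fd53

First, E_a ⊕ E_b = (M1 ⊕ K) ⊕ (M2 ⊕ K) = M1 ⊕ M2, so the key drops out. Then M2 = (M1 ⊕ M2) ⊕ M1 over the first 6 bytes.
byte 0: (f7 xor 0e) xor 4d = f9 xor 4d = b4
byte 1: (59 xor d9) xor 45 = 80 xor 45 = c5
byte 2: (0d xor 81) xor 53 = 8c xor 53 = df
byte 3: (18 xor d2) xor 53 = ca xor 53 = 99
byte 4: (e7 xor 5b) xor 41 = bc xor 41 = fd
byte 5: (0d xor 19) xor 47 = 14 xor 47 = 53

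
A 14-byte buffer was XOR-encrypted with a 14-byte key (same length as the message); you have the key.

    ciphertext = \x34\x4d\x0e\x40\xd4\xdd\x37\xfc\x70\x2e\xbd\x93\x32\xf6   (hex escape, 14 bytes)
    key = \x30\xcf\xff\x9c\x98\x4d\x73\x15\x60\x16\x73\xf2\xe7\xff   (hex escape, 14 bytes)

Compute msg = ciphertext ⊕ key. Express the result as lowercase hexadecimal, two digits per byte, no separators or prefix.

34 ^ 30 = 04
4d ^ cf = 82
0e ^ ff = f1
40 ^ 9c = dc
d4 ^ 98 = 4c
dd ^ 4d = 90
37 ^ 73 = 44
fc ^ 15 = e9
70 ^ 60 = 10
2e ^ 16 = 38
bd ^ 73 = ce
93 ^ f2 = 61
32 ^ e7 = d5
f6 ^ ff = 09

0482f1dc4c9044e91038ce61d509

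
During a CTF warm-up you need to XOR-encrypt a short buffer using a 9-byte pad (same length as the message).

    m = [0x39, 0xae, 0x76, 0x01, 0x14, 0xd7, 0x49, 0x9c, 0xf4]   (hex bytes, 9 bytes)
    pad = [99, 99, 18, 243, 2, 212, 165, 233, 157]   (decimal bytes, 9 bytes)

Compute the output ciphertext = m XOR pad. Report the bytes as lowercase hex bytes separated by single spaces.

5a cd 64 f2 16 03 ec 75 69

XOR is its own inverse, so applying the key byte-wise gives the result directly.
byte 0: 39 xor 63 = 5a
byte 1: ae xor 63 = cd
byte 2: 76 xor 12 = 64
byte 3: 01 xor f3 = f2
byte 4: 14 xor 02 = 16
byte 5: d7 xor d4 = 03
byte 6: 49 xor a5 = ec
byte 7: 9c xor e9 = 75
byte 8: f4 xor 9d = 69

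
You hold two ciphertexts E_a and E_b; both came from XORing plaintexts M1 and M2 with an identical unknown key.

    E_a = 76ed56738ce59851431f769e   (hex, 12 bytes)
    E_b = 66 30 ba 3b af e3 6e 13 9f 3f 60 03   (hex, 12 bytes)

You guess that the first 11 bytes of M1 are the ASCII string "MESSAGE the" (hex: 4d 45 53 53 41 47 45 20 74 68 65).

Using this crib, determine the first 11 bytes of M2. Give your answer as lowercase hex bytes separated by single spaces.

5d 98 bf 1b 62 41 b3 62 a8 48 73

First, E_a ⊕ E_b = (M1 ⊕ K) ⊕ (M2 ⊕ K) = M1 ⊕ M2, so the key drops out. Then M2 = (M1 ⊕ M2) ⊕ M1 over the first 11 bytes.
byte 0: (76 xor 66) xor 4d = 10 xor 4d = 5d
byte 1: (ed xor 30) xor 45 = dd xor 45 = 98
byte 2: (56 xor ba) xor 53 = ec xor 53 = bf
byte 3: (73 xor 3b) xor 53 = 48 xor 53 = 1b
byte 4: (8c xor af) xor 41 = 23 xor 41 = 62
byte 5: (e5 xor e3) xor 47 = 06 xor 47 = 41
byte 6: (98 xor 6e) xor 45 = f6 xor 45 = b3
byte 7: (51 xor 13) xor 20 = 42 xor 20 = 62
byte 8: (43 xor 9f) xor 74 = dc xor 74 = a8
byte 9: (1f xor 3f) xor 68 = 20 xor 68 = 48
byte 10: (76 xor 60) xor 65 = 16 xor 65 = 73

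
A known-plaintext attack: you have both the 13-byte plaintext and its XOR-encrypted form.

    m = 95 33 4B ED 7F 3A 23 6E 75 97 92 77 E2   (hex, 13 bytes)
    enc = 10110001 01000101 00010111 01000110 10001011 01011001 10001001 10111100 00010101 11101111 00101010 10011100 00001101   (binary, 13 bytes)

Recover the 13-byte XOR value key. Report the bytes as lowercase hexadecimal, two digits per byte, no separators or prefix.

24765cabf463aad26078b8ebef

Since enc = m ⊕ key, XORing both sides with m gives key = m ⊕ enc.
95 xor b1 = 24
33 xor 45 = 76
4b xor 17 = 5c
ed xor 46 = ab
7f xor 8b = f4
3a xor 59 = 63
23 xor 89 = aa
6e xor bc = d2
75 xor 15 = 60
97 xor ef = 78
92 xor 2a = b8
77 xor 9c = eb
e2 xor 0d = ef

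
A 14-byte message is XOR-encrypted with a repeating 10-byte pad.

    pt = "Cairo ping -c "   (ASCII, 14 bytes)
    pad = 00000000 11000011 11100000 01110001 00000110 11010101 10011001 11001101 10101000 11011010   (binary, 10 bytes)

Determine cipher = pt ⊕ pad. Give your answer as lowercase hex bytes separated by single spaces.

The 10-byte key repeats, so the effective keystream is 00 c3 e0 71 06 d5 99 cd a8 da 00 c3 e0 71.
byte 0: 43 ⊕ 00 = 43
byte 1: 61 ⊕ c3 = a2
byte 2: 69 ⊕ e0 = 89
byte 3: 72 ⊕ 71 = 03
byte 4: 6f ⊕ 06 = 69
byte 5: 20 ⊕ d5 = f5
byte 6: 70 ⊕ 99 = e9
byte 7: 69 ⊕ cd = a4
byte 8: 6e ⊕ a8 = c6
byte 9: 67 ⊕ da = bd
byte 10: 20 ⊕ 00 = 20
byte 11: 2d ⊕ c3 = ee
byte 12: 63 ⊕ e0 = 83
byte 13: 20 ⊕ 71 = 51

43 a2 89 03 69 f5 e9 a4 c6 bd 20 ee 83 51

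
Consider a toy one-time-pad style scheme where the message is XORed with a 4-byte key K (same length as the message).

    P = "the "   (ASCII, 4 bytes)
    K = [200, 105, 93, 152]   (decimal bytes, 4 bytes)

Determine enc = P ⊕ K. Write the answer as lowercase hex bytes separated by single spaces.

bc 01 38 b8

116 xor 200 = 188
104 xor 105 =   1
101 xor  93 =  56
 32 xor 152 = 184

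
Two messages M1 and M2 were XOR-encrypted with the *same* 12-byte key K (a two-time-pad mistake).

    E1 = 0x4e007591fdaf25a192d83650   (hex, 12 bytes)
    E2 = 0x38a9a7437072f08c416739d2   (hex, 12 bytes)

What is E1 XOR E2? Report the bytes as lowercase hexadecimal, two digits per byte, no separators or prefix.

E1 ⊕ E2 = (M1 ⊕ K) ⊕ (M2 ⊕ K) = M1 ⊕ M2 — the shared key cancels under XOR.
4e xor 38 = 76
00 xor a9 = a9
75 xor a7 = d2
91 xor 43 = d2
fd xor 70 = 8d
af xor 72 = dd
25 xor f0 = d5
a1 xor 8c = 2d
92 xor 41 = d3
d8 xor 67 = bf
36 xor 39 = 0f
50 xor d2 = 82

76a9d2d28dddd52dd3bf0f82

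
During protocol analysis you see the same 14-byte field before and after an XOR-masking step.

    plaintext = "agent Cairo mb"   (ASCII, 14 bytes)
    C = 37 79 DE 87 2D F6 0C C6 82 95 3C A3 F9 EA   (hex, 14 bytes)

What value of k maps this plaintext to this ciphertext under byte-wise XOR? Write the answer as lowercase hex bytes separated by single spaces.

56 1e bb e9 59 d6 4f a7 eb e7 53 83 94 88

Since C = plaintext ⊕ k, XORing both sides with plaintext gives k = plaintext ⊕ C.
61 ^ 37 = 56
67 ^ 79 = 1e
65 ^ de = bb
6e ^ 87 = e9
74 ^ 2d = 59
20 ^ f6 = d6
43 ^ 0c = 4f
61 ^ c6 = a7
69 ^ 82 = eb
72 ^ 95 = e7
6f ^ 3c = 53
20 ^ a3 = 83
6d ^ f9 = 94
62 ^ ea = 88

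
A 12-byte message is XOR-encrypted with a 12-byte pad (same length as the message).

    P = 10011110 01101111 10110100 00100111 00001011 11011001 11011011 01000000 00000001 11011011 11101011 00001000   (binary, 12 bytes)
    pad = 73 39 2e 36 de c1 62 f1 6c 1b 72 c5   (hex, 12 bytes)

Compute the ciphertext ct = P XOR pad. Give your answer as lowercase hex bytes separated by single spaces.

byte 0: 9e ^ 73 = ed
byte 1: 6f ^ 39 = 56
byte 2: b4 ^ 2e = 9a
byte 3: 27 ^ 36 = 11
byte 4: 0b ^ de = d5
byte 5: d9 ^ c1 = 18
byte 6: db ^ 62 = b9
byte 7: 40 ^ f1 = b1
byte 8: 01 ^ 6c = 6d
byte 9: db ^ 1b = c0
byte 10: eb ^ 72 = 99
byte 11: 08 ^ c5 = cd

ed 56 9a 11 d5 18 b9 b1 6d c0 99 cd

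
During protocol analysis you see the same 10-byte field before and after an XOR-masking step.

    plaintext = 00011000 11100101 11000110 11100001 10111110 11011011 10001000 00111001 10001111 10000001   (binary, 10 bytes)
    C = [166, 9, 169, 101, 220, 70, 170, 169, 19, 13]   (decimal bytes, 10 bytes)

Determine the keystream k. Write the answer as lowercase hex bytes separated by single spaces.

Since C = plaintext ⊕ k, XORing both sides with plaintext gives k = plaintext ⊕ C.
18 ⊕ a6 = be
e5 ⊕ 09 = ec
c6 ⊕ a9 = 6f
e1 ⊕ 65 = 84
be ⊕ dc = 62
db ⊕ 46 = 9d
88 ⊕ aa = 22
39 ⊕ a9 = 90
8f ⊕ 13 = 9c
81 ⊕ 0d = 8c

be ec 6f 84 62 9d 22 90 9c 8c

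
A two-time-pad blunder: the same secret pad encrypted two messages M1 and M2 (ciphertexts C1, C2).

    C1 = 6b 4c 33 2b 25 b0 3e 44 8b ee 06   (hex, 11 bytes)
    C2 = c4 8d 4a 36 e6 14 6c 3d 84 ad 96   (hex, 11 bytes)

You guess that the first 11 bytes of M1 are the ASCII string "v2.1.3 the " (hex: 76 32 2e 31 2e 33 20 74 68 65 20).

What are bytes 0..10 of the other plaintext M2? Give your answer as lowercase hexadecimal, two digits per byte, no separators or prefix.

First, C1 ⊕ C2 = (M1 ⊕ K) ⊕ (M2 ⊕ K) = M1 ⊕ M2, so the key drops out. Then M2 = (M1 ⊕ M2) ⊕ M1 over the first 11 bytes.
byte 0: (6b ⊕ c4) ⊕ 76 = af ⊕ 76 = d9
byte 1: (4c ⊕ 8d) ⊕ 32 = c1 ⊕ 32 = f3
byte 2: (33 ⊕ 4a) ⊕ 2e = 79 ⊕ 2e = 57
byte 3: (2b ⊕ 36) ⊕ 31 = 1d ⊕ 31 = 2c
byte 4: (25 ⊕ e6) ⊕ 2e = c3 ⊕ 2e = ed
byte 5: (b0 ⊕ 14) ⊕ 33 = a4 ⊕ 33 = 97
byte 6: (3e ⊕ 6c) ⊕ 20 = 52 ⊕ 20 = 72
byte 7: (44 ⊕ 3d) ⊕ 74 = 79 ⊕ 74 = 0d
byte 8: (8b ⊕ 84) ⊕ 68 = 0f ⊕ 68 = 67
byte 9: (ee ⊕ ad) ⊕ 65 = 43 ⊕ 65 = 26
byte 10: (06 ⊕ 96) ⊕ 20 = 90 ⊕ 20 = b0

d9f3572ced97720d6726b0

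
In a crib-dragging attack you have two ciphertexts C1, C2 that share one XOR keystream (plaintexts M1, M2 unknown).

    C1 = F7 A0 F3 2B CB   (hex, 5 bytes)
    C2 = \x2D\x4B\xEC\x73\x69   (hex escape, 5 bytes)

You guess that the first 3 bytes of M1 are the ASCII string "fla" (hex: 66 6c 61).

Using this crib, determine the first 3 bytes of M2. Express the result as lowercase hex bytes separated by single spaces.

First, C1 ⊕ C2 = (M1 ⊕ K) ⊕ (M2 ⊕ K) = M1 ⊕ M2, so the key drops out. Then M2 = (M1 ⊕ M2) ⊕ M1 over the first 3 bytes.
byte 0: (f7 XOR 2d) XOR 66 = da XOR 66 = bc
byte 1: (a0 XOR 4b) XOR 6c = eb XOR 6c = 87
byte 2: (f3 XOR ec) XOR 61 = 1f XOR 61 = 7e

bc 87 7e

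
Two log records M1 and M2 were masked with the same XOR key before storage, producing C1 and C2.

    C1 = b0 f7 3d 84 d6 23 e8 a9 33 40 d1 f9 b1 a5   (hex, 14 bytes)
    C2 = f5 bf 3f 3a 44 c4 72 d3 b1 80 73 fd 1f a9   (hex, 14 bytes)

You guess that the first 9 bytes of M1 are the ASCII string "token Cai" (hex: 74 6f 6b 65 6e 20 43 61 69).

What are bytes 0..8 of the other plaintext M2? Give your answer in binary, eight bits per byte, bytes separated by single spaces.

First, C1 ⊕ C2 = (M1 ⊕ K) ⊕ (M2 ⊕ K) = M1 ⊕ M2, so the key drops out. Then M2 = (M1 ⊕ M2) ⊕ M1 over the first 9 bytes.
byte 0: (b0 XOR f5) XOR 74 = 45 XOR 74 = 31
byte 1: (f7 XOR bf) XOR 6f = 48 XOR 6f = 27
byte 2: (3d XOR 3f) XOR 6b = 02 XOR 6b = 69
byte 3: (84 XOR 3a) XOR 65 = be XOR 65 = db
byte 4: (d6 XOR 44) XOR 6e = 92 XOR 6e = fc
byte 5: (23 XOR c4) XOR 20 = e7 XOR 20 = c7
byte 6: (e8 XOR 72) XOR 43 = 9a XOR 43 = d9
byte 7: (a9 XOR d3) XOR 61 = 7a XOR 61 = 1b
byte 8: (33 XOR b1) XOR 69 = 82 XOR 69 = eb

00110001 00100111 01101001 11011011 11111100 11000111 11011001 00011011 11101011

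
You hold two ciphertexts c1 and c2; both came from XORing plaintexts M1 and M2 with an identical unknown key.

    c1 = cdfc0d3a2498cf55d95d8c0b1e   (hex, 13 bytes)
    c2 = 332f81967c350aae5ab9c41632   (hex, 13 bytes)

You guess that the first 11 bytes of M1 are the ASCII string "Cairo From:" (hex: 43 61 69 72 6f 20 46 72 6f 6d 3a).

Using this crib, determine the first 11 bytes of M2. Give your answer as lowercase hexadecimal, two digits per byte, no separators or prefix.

bdb2e5de378d8389ec8972

First, c1 ⊕ c2 = (M1 ⊕ K) ⊕ (M2 ⊕ K) = M1 ⊕ M2, so the key drops out. Then M2 = (M1 ⊕ M2) ⊕ M1 over the first 11 bytes.
byte 0: (cd xor 33) xor 43 = fe xor 43 = bd
byte 1: (fc xor 2f) xor 61 = d3 xor 61 = b2
byte 2: (0d xor 81) xor 69 = 8c xor 69 = e5
byte 3: (3a xor 96) xor 72 = ac xor 72 = de
byte 4: (24 xor 7c) xor 6f = 58 xor 6f = 37
byte 5: (98 xor 35) xor 20 = ad xor 20 = 8d
byte 6: (cf xor 0a) xor 46 = c5 xor 46 = 83
byte 7: (55 xor ae) xor 72 = fb xor 72 = 89
byte 8: (d9 xor 5a) xor 6f = 83 xor 6f = ec
byte 9: (5d xor b9) xor 6d = e4 xor 6d = 89
byte 10: (8c xor c4) xor 3a = 48 xor 3a = 72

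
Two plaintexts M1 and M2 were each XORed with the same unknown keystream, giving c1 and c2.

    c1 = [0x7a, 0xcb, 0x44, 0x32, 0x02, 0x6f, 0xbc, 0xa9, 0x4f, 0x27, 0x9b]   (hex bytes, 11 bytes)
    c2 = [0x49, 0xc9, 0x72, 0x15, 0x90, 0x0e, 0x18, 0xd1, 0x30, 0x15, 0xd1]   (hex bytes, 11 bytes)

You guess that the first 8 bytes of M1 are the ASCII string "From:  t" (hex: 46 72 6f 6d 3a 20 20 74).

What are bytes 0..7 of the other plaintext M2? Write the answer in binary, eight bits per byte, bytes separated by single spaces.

First, c1 ⊕ c2 = (M1 ⊕ K) ⊕ (M2 ⊕ K) = M1 ⊕ M2, so the key drops out. Then M2 = (M1 ⊕ M2) ⊕ M1 over the first 8 bytes.
byte 0: (7a XOR 49) XOR 46 = 33 XOR 46 = 75
byte 1: (cb XOR c9) XOR 72 = 02 XOR 72 = 70
byte 2: (44 XOR 72) XOR 6f = 36 XOR 6f = 59
byte 3: (32 XOR 15) XOR 6d = 27 XOR 6d = 4a
byte 4: (02 XOR 90) XOR 3a = 92 XOR 3a = a8
byte 5: (6f XOR 0e) XOR 20 = 61 XOR 20 = 41
byte 6: (bc XOR 18) XOR 20 = a4 XOR 20 = 84
byte 7: (a9 XOR d1) XOR 74 = 78 XOR 74 = 0c

01110101 01110000 01011001 01001010 10101000 01000001 10000100 00001100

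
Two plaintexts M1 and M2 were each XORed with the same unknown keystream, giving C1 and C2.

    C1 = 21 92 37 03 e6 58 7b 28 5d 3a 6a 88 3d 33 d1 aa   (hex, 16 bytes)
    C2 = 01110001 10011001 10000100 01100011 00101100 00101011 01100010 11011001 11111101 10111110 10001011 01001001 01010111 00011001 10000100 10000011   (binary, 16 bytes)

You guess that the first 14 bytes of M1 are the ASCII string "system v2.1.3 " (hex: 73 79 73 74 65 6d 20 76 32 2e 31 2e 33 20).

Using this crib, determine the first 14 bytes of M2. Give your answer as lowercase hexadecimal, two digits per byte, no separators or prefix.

2372c014af1e398792aad0ef590a

First, C1 ⊕ C2 = (M1 ⊕ K) ⊕ (M2 ⊕ K) = M1 ⊕ M2, so the key drops out. Then M2 = (M1 ⊕ M2) ⊕ M1 over the first 14 bytes.
byte 0: (21 XOR 71) XOR 73 = 50 XOR 73 = 23
byte 1: (92 XOR 99) XOR 79 = 0b XOR 79 = 72
byte 2: (37 XOR 84) XOR 73 = b3 XOR 73 = c0
byte 3: (03 XOR 63) XOR 74 = 60 XOR 74 = 14
byte 4: (e6 XOR 2c) XOR 65 = ca XOR 65 = af
byte 5: (58 XOR 2b) XOR 6d = 73 XOR 6d = 1e
byte 6: (7b XOR 62) XOR 20 = 19 XOR 20 = 39
byte 7: (28 XOR d9) XOR 76 = f1 XOR 76 = 87
byte 8: (5d XOR fd) XOR 32 = a0 XOR 32 = 92
byte 9: (3a XOR be) XOR 2e = 84 XOR 2e = aa
byte 10: (6a XOR 8b) XOR 31 = e1 XOR 31 = d0
byte 11: (88 XOR 49) XOR 2e = c1 XOR 2e = ef
byte 12: (3d XOR 57) XOR 33 = 6a XOR 33 = 59
byte 13: (33 XOR 19) XOR 20 = 2a XOR 20 = 0a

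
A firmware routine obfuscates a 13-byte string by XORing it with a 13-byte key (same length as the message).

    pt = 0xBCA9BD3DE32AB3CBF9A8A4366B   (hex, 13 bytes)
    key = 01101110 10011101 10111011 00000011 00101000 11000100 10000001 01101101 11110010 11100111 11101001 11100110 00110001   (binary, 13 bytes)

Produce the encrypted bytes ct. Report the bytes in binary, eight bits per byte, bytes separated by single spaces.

11010010 00110100 00000110 00111110 11001011 11101110 00110010 10100110 00001011 01001111 01001101 11010000 01011010

bc ⊕ 6e = d2
a9 ⊕ 9d = 34
bd ⊕ bb = 06
3d ⊕ 03 = 3e
e3 ⊕ 28 = cb
2a ⊕ c4 = ee
b3 ⊕ 81 = 32
cb ⊕ 6d = a6
f9 ⊕ f2 = 0b
a8 ⊕ e7 = 4f
a4 ⊕ e9 = 4d
36 ⊕ e6 = d0
6b ⊕ 31 = 5a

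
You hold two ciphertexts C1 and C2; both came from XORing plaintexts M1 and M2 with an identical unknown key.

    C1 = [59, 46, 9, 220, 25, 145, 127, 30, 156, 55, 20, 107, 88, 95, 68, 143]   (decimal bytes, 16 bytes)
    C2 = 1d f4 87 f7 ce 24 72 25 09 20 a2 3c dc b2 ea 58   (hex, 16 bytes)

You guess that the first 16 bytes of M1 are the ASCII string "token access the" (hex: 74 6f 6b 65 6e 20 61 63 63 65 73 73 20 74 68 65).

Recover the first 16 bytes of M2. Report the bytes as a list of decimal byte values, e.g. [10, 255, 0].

First, C1 ⊕ C2 = (M1 ⊕ K) ⊕ (M2 ⊕ K) = M1 ⊕ M2, so the key drops out. Then M2 = (M1 ⊕ M2) ⊕ M1 over the first 16 bytes.
byte 0: (3b ^ 1d) ^ 74 = 26 ^ 74 = 52
byte 1: (2e ^ f4) ^ 6f = da ^ 6f = b5
byte 2: (09 ^ 87) ^ 6b = 8e ^ 6b = e5
byte 3: (dc ^ f7) ^ 65 = 2b ^ 65 = 4e
byte 4: (19 ^ ce) ^ 6e = d7 ^ 6e = b9
byte 5: (91 ^ 24) ^ 20 = b5 ^ 20 = 95
byte 6: (7f ^ 72) ^ 61 = 0d ^ 61 = 6c
byte 7: (1e ^ 25) ^ 63 = 3b ^ 63 = 58
byte 8: (9c ^ 09) ^ 63 = 95 ^ 63 = f6
byte 9: (37 ^ 20) ^ 65 = 17 ^ 65 = 72
byte 10: (14 ^ a2) ^ 73 = b6 ^ 73 = c5
byte 11: (6b ^ 3c) ^ 73 = 57 ^ 73 = 24
byte 12: (58 ^ dc) ^ 20 = 84 ^ 20 = a4
byte 13: (5f ^ b2) ^ 74 = ed ^ 74 = 99
byte 14: (44 ^ ea) ^ 68 = ae ^ 68 = c6
byte 15: (8f ^ 58) ^ 65 = d7 ^ 65 = b2

[82, 181, 229, 78, 185, 149, 108, 88, 246, 114, 197, 36, 164, 153, 198, 178]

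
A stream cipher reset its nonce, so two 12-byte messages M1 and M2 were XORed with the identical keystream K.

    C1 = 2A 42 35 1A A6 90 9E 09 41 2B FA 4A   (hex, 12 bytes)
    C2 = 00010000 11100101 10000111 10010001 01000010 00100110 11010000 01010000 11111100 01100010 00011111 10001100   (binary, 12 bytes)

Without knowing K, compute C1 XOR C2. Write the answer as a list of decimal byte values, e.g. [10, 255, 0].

C1 ⊕ C2 = (M1 ⊕ K) ⊕ (M2 ⊕ K) = M1 ⊕ M2 — the shared key cancels under XOR.
2a XOR 10 = 3a
42 XOR e5 = a7
35 XOR 87 = b2
1a XOR 91 = 8b
a6 XOR 42 = e4
90 XOR 26 = b6
9e XOR d0 = 4e
09 XOR 50 = 59
41 XOR fc = bd
2b XOR 62 = 49
fa XOR 1f = e5
4a XOR 8c = c6

[58, 167, 178, 139, 228, 182, 78, 89, 189, 73, 229, 198]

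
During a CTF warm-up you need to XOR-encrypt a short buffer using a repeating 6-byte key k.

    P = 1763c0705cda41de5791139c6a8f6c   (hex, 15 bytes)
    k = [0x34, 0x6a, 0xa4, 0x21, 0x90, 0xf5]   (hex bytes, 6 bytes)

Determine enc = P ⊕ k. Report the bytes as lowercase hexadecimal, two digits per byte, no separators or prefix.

The 6-byte key repeats, so the effective keystream is 34 6a a4 21 90 f5 34 6a a4 21 90 f5 34 6a a4.
byte 0: 17 ⊕ 34 = 23
byte 1: 63 ⊕ 6a = 09
byte 2: c0 ⊕ a4 = 64
byte 3: 70 ⊕ 21 = 51
byte 4: 5c ⊕ 90 = cc
byte 5: da ⊕ f5 = 2f
byte 6: 41 ⊕ 34 = 75
byte 7: de ⊕ 6a = b4
byte 8: 57 ⊕ a4 = f3
byte 9: 91 ⊕ 21 = b0
byte 10: 13 ⊕ 90 = 83
byte 11: 9c ⊕ f5 = 69
byte 12: 6a ⊕ 34 = 5e
byte 13: 8f ⊕ 6a = e5
byte 14: 6c ⊕ a4 = c8

23096451cc2f75b4f3b083695ee5c8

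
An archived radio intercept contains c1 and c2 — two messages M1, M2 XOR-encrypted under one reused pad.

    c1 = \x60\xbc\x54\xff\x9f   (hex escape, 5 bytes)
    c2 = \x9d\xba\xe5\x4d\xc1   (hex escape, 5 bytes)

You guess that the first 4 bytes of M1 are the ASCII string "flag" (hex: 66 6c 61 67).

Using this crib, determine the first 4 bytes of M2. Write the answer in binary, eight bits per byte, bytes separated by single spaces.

10011011 01101010 11010000 11010101

First, c1 ⊕ c2 = (M1 ⊕ K) ⊕ (M2 ⊕ K) = M1 ⊕ M2, so the key drops out. Then M2 = (M1 ⊕ M2) ⊕ M1 over the first 4 bytes.
byte 0: (60 XOR 9d) XOR 66 = fd XOR 66 = 9b
byte 1: (bc XOR ba) XOR 6c = 06 XOR 6c = 6a
byte 2: (54 XOR e5) XOR 61 = b1 XOR 61 = d0
byte 3: (ff XOR 4d) XOR 67 = b2 XOR 67 = d5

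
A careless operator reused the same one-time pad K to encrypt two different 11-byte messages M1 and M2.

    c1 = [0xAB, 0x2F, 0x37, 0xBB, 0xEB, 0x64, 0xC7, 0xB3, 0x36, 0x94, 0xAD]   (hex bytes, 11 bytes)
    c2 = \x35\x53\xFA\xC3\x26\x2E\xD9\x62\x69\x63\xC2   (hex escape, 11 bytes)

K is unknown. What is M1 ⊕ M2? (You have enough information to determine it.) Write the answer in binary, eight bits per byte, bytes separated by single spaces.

10011110 01111100 11001101 01111000 11001101 01001010 00011110 11010001 01011111 11110111 01101111

c1 ⊕ c2 = (M1 ⊕ K) ⊕ (M2 ⊕ K) = M1 ⊕ M2 — the shared key cancels under XOR.
ab XOR 35 = 9e
2f XOR 53 = 7c
37 XOR fa = cd
bb XOR c3 = 78
eb XOR 26 = cd
64 XOR 2e = 4a
c7 XOR d9 = 1e
b3 XOR 62 = d1
36 XOR 69 = 5f
94 XOR 63 = f7
ad XOR c2 = 6f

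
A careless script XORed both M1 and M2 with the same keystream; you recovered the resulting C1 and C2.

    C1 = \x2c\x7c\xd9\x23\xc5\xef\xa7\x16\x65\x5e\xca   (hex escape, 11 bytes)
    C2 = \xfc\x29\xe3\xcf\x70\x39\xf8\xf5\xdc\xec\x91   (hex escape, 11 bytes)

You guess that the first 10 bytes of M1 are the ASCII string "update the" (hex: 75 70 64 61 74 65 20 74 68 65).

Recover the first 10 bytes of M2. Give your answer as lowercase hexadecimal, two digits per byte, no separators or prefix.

First, C1 ⊕ C2 = (M1 ⊕ K) ⊕ (M2 ⊕ K) = M1 ⊕ M2, so the key drops out. Then M2 = (M1 ⊕ M2) ⊕ M1 over the first 10 bytes.
byte 0: (2c ^ fc) ^ 75 = d0 ^ 75 = a5
byte 1: (7c ^ 29) ^ 70 = 55 ^ 70 = 25
byte 2: (d9 ^ e3) ^ 64 = 3a ^ 64 = 5e
byte 3: (23 ^ cf) ^ 61 = ec ^ 61 = 8d
byte 4: (c5 ^ 70) ^ 74 = b5 ^ 74 = c1
byte 5: (ef ^ 39) ^ 65 = d6 ^ 65 = b3
byte 6: (a7 ^ f8) ^ 20 = 5f ^ 20 = 7f
byte 7: (16 ^ f5) ^ 74 = e3 ^ 74 = 97
byte 8: (65 ^ dc) ^ 68 = b9 ^ 68 = d1
byte 9: (5e ^ ec) ^ 65 = b2 ^ 65 = d7

a5255e8dc1b37f97d1d7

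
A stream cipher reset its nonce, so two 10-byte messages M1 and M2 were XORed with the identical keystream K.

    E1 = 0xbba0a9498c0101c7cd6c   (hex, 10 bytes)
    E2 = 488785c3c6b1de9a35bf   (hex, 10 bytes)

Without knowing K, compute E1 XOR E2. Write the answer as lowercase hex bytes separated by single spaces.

f3 27 2c 8a 4a b0 df 5d f8 d3

E1 ⊕ E2 = (M1 ⊕ K) ⊕ (M2 ⊕ K) = M1 ⊕ M2 — the shared key cancels under XOR.
187 XOR  72 = 243
160 XOR 135 =  39
169 XOR 133 =  44
 73 XOR 195 = 138
140 XOR 198 =  74
  1 XOR 177 = 176
  1 XOR 222 = 223
199 XOR 154 =  93
205 XOR  53 = 248
108 XOR 191 = 211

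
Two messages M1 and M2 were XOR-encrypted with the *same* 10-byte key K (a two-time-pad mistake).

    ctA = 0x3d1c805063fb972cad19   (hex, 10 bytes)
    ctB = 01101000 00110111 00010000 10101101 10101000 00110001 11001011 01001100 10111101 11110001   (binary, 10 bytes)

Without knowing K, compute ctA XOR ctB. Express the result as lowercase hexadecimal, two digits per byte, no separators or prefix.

552b90fdcbca5c6010e8

ctA ⊕ ctB = (M1 ⊕ K) ⊕ (M2 ⊕ K) = M1 ⊕ M2 — the shared key cancels under XOR.
byte 0: 3d ^ 68 = 55
byte 1: 1c ^ 37 = 2b
byte 2: 80 ^ 10 = 90
byte 3: 50 ^ ad = fd
byte 4: 63 ^ a8 = cb
byte 5: fb ^ 31 = ca
byte 6: 97 ^ cb = 5c
byte 7: 2c ^ 4c = 60
byte 8: ad ^ bd = 10
byte 9: 19 ^ f1 = e8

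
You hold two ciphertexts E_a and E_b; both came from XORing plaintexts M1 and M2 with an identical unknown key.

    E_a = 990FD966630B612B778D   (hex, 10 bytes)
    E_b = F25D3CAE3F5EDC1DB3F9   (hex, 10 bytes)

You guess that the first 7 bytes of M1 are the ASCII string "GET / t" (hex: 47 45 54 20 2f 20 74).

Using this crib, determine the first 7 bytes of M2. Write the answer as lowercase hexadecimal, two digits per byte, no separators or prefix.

2c17b1e87375c9

First, E_a ⊕ E_b = (M1 ⊕ K) ⊕ (M2 ⊕ K) = M1 ⊕ M2, so the key drops out. Then M2 = (M1 ⊕ M2) ⊕ M1 over the first 7 bytes.
byte 0: (99 xor f2) xor 47 = 6b xor 47 = 2c
byte 1: (0f xor 5d) xor 45 = 52 xor 45 = 17
byte 2: (d9 xor 3c) xor 54 = e5 xor 54 = b1
byte 3: (66 xor ae) xor 20 = c8 xor 20 = e8
byte 4: (63 xor 3f) xor 2f = 5c xor 2f = 73
byte 5: (0b xor 5e) xor 20 = 55 xor 20 = 75
byte 6: (61 xor dc) xor 74 = bd xor 74 = c9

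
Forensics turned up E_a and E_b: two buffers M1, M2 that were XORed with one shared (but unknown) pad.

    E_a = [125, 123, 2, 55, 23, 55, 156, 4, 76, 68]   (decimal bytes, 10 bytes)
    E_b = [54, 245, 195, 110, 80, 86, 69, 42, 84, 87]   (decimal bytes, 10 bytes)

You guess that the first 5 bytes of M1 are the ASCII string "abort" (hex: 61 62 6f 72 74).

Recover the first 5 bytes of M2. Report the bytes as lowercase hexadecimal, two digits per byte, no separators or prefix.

First, E_a ⊕ E_b = (M1 ⊕ K) ⊕ (M2 ⊕ K) = M1 ⊕ M2, so the key drops out. Then M2 = (M1 ⊕ M2) ⊕ M1 over the first 5 bytes.
byte 0: (7d XOR 36) XOR 61 = 4b XOR 61 = 2a
byte 1: (7b XOR f5) XOR 62 = 8e XOR 62 = ec
byte 2: (02 XOR c3) XOR 6f = c1 XOR 6f = ae
byte 3: (37 XOR 6e) XOR 72 = 59 XOR 72 = 2b
byte 4: (17 XOR 50) XOR 74 = 47 XOR 74 = 33

2aecae2b33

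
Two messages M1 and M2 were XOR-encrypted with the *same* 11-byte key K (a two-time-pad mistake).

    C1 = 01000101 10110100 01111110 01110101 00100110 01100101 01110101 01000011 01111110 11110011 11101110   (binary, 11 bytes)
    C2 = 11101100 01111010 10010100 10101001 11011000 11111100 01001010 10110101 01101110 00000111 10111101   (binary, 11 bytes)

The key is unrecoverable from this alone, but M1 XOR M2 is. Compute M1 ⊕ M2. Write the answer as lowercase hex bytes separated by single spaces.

C1 ⊕ C2 = (M1 ⊕ K) ⊕ (M2 ⊕ K) = M1 ⊕ M2 — the shared key cancels under XOR.
45 XOR ec = a9
b4 XOR 7a = ce
7e XOR 94 = ea
75 XOR a9 = dc
26 XOR d8 = fe
65 XOR fc = 99
75 XOR 4a = 3f
43 XOR b5 = f6
7e XOR 6e = 10
f3 XOR 07 = f4
ee XOR bd = 53

a9 ce ea dc fe 99 3f f6 10 f4 53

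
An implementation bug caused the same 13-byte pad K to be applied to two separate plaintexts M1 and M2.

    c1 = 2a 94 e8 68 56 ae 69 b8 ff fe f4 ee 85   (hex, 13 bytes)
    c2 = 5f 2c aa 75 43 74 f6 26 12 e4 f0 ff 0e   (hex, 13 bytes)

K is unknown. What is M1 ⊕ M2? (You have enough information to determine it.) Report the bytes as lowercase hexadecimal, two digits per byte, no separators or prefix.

c1 ⊕ c2 = (M1 ⊕ K) ⊕ (M2 ⊕ K) = M1 ⊕ M2 — the shared key cancels under XOR.
 42 xor  95 = 117
148 xor  44 = 184
232 xor 170 =  66
104 xor 117 =  29
 86 xor  67 =  21
174 xor 116 = 218
105 xor 246 = 159
184 xor  38 = 158
255 xor  18 = 237
254 xor 228 =  26
244 xor 240 =   4
238 xor 255 =  17
133 xor  14 = 139

75b8421d15da9f9eed1a04118b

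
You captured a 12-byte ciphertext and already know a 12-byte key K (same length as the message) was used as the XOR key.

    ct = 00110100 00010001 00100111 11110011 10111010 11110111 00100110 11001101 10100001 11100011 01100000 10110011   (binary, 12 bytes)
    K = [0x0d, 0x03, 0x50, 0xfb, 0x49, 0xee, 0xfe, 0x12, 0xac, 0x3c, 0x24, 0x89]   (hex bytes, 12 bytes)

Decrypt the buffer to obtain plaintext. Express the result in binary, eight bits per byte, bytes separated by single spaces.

00111001 00010010 01110111 00001000 11110011 00011001 11011000 11011111 00001101 11011111 01000100 00111010

XOR is its own inverse, so applying the key byte-wise gives the result directly.
byte 0: 00110100 ^ 00001101 = 00111001
byte 1: 00010001 ^ 00000011 = 00010010
byte 2: 00100111 ^ 01010000 = 01110111
byte 3: 11110011 ^ 11111011 = 00001000
byte 4: 10111010 ^ 01001001 = 11110011
byte 5: 11110111 ^ 11101110 = 00011001
byte 6: 00100110 ^ 11111110 = 11011000
byte 7: 11001101 ^ 00010010 = 11011111
byte 8: 10100001 ^ 10101100 = 00001101
byte 9: 11100011 ^ 00111100 = 11011111
byte 10: 01100000 ^ 00100100 = 01000100
byte 11: 10110011 ^ 10001001 = 00111010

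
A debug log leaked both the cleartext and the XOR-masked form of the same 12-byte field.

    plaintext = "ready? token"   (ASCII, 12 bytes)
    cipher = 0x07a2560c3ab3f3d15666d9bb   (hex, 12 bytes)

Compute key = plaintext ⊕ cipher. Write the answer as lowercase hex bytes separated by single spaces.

75 c7 37 68 43 8c d3 a5 39 0d bc d5

Since cipher = plaintext ⊕ key, XORing both sides with plaintext gives key = plaintext ⊕ cipher.
byte 0: 72 ⊕ 07 = 75
byte 1: 65 ⊕ a2 = c7
byte 2: 61 ⊕ 56 = 37
byte 3: 64 ⊕ 0c = 68
byte 4: 79 ⊕ 3a = 43
byte 5: 3f ⊕ b3 = 8c
byte 6: 20 ⊕ f3 = d3
byte 7: 74 ⊕ d1 = a5
byte 8: 6f ⊕ 56 = 39
byte 9: 6b ⊕ 66 = 0d
byte 10: 65 ⊕ d9 = bc
byte 11: 6e ⊕ bb = d5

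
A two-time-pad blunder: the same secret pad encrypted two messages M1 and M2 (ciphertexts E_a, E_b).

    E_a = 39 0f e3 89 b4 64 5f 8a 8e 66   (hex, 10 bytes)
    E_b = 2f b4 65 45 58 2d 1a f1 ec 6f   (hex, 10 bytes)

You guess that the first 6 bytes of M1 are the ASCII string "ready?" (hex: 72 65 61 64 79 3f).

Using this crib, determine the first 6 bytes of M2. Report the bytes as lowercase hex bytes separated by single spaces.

64 de e7 a8 95 76

First, E_a ⊕ E_b = (M1 ⊕ K) ⊕ (M2 ⊕ K) = M1 ⊕ M2, so the key drops out. Then M2 = (M1 ⊕ M2) ⊕ M1 over the first 6 bytes.
byte 0: (39 ⊕ 2f) ⊕ 72 = 16 ⊕ 72 = 64
byte 1: (0f ⊕ b4) ⊕ 65 = bb ⊕ 65 = de
byte 2: (e3 ⊕ 65) ⊕ 61 = 86 ⊕ 61 = e7
byte 3: (89 ⊕ 45) ⊕ 64 = cc ⊕ 64 = a8
byte 4: (b4 ⊕ 58) ⊕ 79 = ec ⊕ 79 = 95
byte 5: (64 ⊕ 2d) ⊕ 3f = 49 ⊕ 3f = 76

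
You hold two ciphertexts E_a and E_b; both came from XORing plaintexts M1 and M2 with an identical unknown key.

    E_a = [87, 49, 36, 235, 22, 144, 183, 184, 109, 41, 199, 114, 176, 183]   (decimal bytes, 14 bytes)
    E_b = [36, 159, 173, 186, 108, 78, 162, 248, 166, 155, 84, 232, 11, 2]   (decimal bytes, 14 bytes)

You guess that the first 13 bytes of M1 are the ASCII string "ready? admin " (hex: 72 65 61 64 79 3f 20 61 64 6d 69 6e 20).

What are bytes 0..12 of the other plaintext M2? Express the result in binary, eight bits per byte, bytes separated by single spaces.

First, E_a ⊕ E_b = (M1 ⊕ K) ⊕ (M2 ⊕ K) = M1 ⊕ M2, so the key drops out. Then M2 = (M1 ⊕ M2) ⊕ M1 over the first 13 bytes.
byte 0: (57 ^ 24) ^ 72 = 73 ^ 72 = 01
byte 1: (31 ^ 9f) ^ 65 = ae ^ 65 = cb
byte 2: (24 ^ ad) ^ 61 = 89 ^ 61 = e8
byte 3: (eb ^ ba) ^ 64 = 51 ^ 64 = 35
byte 4: (16 ^ 6c) ^ 79 = 7a ^ 79 = 03
byte 5: (90 ^ 4e) ^ 3f = de ^ 3f = e1
byte 6: (b7 ^ a2) ^ 20 = 15 ^ 20 = 35
byte 7: (b8 ^ f8) ^ 61 = 40 ^ 61 = 21
byte 8: (6d ^ a6) ^ 64 = cb ^ 64 = af
byte 9: (29 ^ 9b) ^ 6d = b2 ^ 6d = df
byte 10: (c7 ^ 54) ^ 69 = 93 ^ 69 = fa
byte 11: (72 ^ e8) ^ 6e = 9a ^ 6e = f4
byte 12: (b0 ^ 0b) ^ 20 = bb ^ 20 = 9b

00000001 11001011 11101000 00110101 00000011 11100001 00110101 00100001 10101111 11011111 11111010 11110100 10011011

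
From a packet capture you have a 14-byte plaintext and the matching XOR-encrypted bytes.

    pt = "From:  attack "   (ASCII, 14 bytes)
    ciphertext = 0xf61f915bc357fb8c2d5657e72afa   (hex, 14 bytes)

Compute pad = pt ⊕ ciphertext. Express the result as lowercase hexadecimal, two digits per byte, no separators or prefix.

Since ciphertext = pt ⊕ pad, XORing both sides with pt gives pad = pt ⊕ ciphertext.
byte 0: 46 ^ f6 = b0
byte 1: 72 ^ 1f = 6d
byte 2: 6f ^ 91 = fe
byte 3: 6d ^ 5b = 36
byte 4: 3a ^ c3 = f9
byte 5: 20 ^ 57 = 77
byte 6: 20 ^ fb = db
byte 7: 61 ^ 8c = ed
byte 8: 74 ^ 2d = 59
byte 9: 74 ^ 56 = 22
byte 10: 61 ^ 57 = 36
byte 11: 63 ^ e7 = 84
byte 12: 6b ^ 2a = 41
byte 13: 20 ^ fa = da

b06dfe36f977dbed5922368441da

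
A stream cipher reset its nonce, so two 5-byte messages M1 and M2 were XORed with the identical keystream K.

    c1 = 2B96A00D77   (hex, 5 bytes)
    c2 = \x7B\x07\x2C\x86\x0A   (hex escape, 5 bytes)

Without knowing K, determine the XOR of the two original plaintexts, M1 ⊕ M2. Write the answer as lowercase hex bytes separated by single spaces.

50 91 8c 8b 7d

c1 ⊕ c2 = (M1 ⊕ K) ⊕ (M2 ⊕ K) = M1 ⊕ M2 — the shared key cancels under XOR.
 43 XOR 123 =  80
150 XOR   7 = 145
160 XOR  44 = 140
 13 XOR 134 = 139
119 XOR  10 = 125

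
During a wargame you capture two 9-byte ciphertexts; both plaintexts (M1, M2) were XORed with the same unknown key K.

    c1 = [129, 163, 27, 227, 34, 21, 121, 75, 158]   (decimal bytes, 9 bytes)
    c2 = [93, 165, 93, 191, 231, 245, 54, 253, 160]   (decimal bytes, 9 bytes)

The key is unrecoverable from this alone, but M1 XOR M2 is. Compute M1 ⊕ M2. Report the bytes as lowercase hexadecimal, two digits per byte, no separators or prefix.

dc06465cc5e04fb63e

c1 ⊕ c2 = (M1 ⊕ K) ⊕ (M2 ⊕ K) = M1 ⊕ M2 — the shared key cancels under XOR.
81 ^ 5d = dc
a3 ^ a5 = 06
1b ^ 5d = 46
e3 ^ bf = 5c
22 ^ e7 = c5
15 ^ f5 = e0
79 ^ 36 = 4f
4b ^ fd = b6
9e ^ a0 = 3e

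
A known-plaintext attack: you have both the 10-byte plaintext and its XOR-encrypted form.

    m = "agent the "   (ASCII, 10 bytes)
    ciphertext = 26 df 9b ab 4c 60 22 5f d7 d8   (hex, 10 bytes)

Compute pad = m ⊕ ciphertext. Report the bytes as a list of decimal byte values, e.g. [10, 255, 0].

[71, 184, 254, 197, 56, 64, 86, 55, 178, 248]

Since ciphertext = m ⊕ pad, XORing both sides with m gives pad = m ⊕ ciphertext.
61 ⊕ 26 = 47
67 ⊕ df = b8
65 ⊕ 9b = fe
6e ⊕ ab = c5
74 ⊕ 4c = 38
20 ⊕ 60 = 40
74 ⊕ 22 = 56
68 ⊕ 5f = 37
65 ⊕ d7 = b2
20 ⊕ d8 = f8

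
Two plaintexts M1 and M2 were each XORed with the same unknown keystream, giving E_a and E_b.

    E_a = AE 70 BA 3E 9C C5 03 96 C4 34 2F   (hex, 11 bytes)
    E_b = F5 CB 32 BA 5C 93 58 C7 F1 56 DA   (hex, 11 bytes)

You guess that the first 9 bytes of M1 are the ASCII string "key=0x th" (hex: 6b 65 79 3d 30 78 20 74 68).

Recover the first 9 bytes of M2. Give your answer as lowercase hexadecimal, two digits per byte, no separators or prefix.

30def1b9f02e7b255d

First, E_a ⊕ E_b = (M1 ⊕ K) ⊕ (M2 ⊕ K) = M1 ⊕ M2, so the key drops out. Then M2 = (M1 ⊕ M2) ⊕ M1 over the first 9 bytes.
byte 0: (ae ⊕ f5) ⊕ 6b = 5b ⊕ 6b = 30
byte 1: (70 ⊕ cb) ⊕ 65 = bb ⊕ 65 = de
byte 2: (ba ⊕ 32) ⊕ 79 = 88 ⊕ 79 = f1
byte 3: (3e ⊕ ba) ⊕ 3d = 84 ⊕ 3d = b9
byte 4: (9c ⊕ 5c) ⊕ 30 = c0 ⊕ 30 = f0
byte 5: (c5 ⊕ 93) ⊕ 78 = 56 ⊕ 78 = 2e
byte 6: (03 ⊕ 58) ⊕ 20 = 5b ⊕ 20 = 7b
byte 7: (96 ⊕ c7) ⊕ 74 = 51 ⊕ 74 = 25
byte 8: (c4 ⊕ f1) ⊕ 68 = 35 ⊕ 68 = 5d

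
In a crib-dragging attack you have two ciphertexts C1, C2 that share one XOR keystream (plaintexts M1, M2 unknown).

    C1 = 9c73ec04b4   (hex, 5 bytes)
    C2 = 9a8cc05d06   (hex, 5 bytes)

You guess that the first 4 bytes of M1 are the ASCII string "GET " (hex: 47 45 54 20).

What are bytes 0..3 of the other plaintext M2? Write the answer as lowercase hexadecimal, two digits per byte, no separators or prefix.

41ba7879

First, C1 ⊕ C2 = (M1 ⊕ K) ⊕ (M2 ⊕ K) = M1 ⊕ M2, so the key drops out. Then M2 = (M1 ⊕ M2) ⊕ M1 over the first 4 bytes.
byte 0: (9c ⊕ 9a) ⊕ 47 = 06 ⊕ 47 = 41
byte 1: (73 ⊕ 8c) ⊕ 45 = ff ⊕ 45 = ba
byte 2: (ec ⊕ c0) ⊕ 54 = 2c ⊕ 54 = 78
byte 3: (04 ⊕ 5d) ⊕ 20 = 59 ⊕ 20 = 79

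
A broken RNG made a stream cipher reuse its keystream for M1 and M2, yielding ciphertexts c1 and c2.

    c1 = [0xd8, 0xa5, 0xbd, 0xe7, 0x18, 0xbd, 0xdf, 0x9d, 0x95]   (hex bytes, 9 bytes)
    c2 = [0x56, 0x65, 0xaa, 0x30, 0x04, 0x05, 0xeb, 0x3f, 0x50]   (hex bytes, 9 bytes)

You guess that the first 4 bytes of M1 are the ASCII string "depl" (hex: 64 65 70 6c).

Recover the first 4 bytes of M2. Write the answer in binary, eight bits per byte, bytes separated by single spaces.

First, c1 ⊕ c2 = (M1 ⊕ K) ⊕ (M2 ⊕ K) = M1 ⊕ M2, so the key drops out. Then M2 = (M1 ⊕ M2) ⊕ M1 over the first 4 bytes.
byte 0: (d8 ⊕ 56) ⊕ 64 = 8e ⊕ 64 = ea
byte 1: (a5 ⊕ 65) ⊕ 65 = c0 ⊕ 65 = a5
byte 2: (bd ⊕ aa) ⊕ 70 = 17 ⊕ 70 = 67
byte 3: (e7 ⊕ 30) ⊕ 6c = d7 ⊕ 6c = bb

11101010 10100101 01100111 10111011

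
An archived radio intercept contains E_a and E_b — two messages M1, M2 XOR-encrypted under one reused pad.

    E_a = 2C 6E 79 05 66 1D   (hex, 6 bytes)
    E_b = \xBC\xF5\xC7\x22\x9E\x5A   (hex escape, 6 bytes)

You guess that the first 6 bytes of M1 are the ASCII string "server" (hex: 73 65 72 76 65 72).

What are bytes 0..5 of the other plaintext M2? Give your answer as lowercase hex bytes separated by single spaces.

e3 fe cc 51 9d 35

First, E_a ⊕ E_b = (M1 ⊕ K) ⊕ (M2 ⊕ K) = M1 ⊕ M2, so the key drops out. Then M2 = (M1 ⊕ M2) ⊕ M1 over the first 6 bytes.
byte 0: (2c ⊕ bc) ⊕ 73 = 90 ⊕ 73 = e3
byte 1: (6e ⊕ f5) ⊕ 65 = 9b ⊕ 65 = fe
byte 2: (79 ⊕ c7) ⊕ 72 = be ⊕ 72 = cc
byte 3: (05 ⊕ 22) ⊕ 76 = 27 ⊕ 76 = 51
byte 4: (66 ⊕ 9e) ⊕ 65 = f8 ⊕ 65 = 9d
byte 5: (1d ⊕ 5a) ⊕ 72 = 47 ⊕ 72 = 35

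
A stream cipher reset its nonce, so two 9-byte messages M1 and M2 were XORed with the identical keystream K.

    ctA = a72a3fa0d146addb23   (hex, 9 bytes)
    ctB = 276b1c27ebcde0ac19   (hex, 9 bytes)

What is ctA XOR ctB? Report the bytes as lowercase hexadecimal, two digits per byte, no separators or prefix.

ctA ⊕ ctB = (M1 ⊕ K) ⊕ (M2 ⊕ K) = M1 ⊕ M2 — the shared key cancels under XOR.
byte 0: a7 ^ 27 = 80
byte 1: 2a ^ 6b = 41
byte 2: 3f ^ 1c = 23
byte 3: a0 ^ 27 = 87
byte 4: d1 ^ eb = 3a
byte 5: 46 ^ cd = 8b
byte 6: ad ^ e0 = 4d
byte 7: db ^ ac = 77
byte 8: 23 ^ 19 = 3a

804123873a8b4d773a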